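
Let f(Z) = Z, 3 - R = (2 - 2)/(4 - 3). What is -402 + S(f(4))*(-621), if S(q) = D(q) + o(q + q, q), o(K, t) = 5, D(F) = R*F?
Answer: -10959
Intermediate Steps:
R = 3 (R = 3 - (2 - 2)/(4 - 3) = 3 - 0/1 = 3 - 0 = 3 - 1*0 = 3 + 0 = 3)
D(F) = 3*F
S(q) = 5 + 3*q (S(q) = 3*q + 5 = 5 + 3*q)
-402 + S(f(4))*(-621) = -402 + (5 + 3*4)*(-621) = -402 + (5 + 12)*(-621) = -402 + 17*(-621) = -402 - 10557 = -10959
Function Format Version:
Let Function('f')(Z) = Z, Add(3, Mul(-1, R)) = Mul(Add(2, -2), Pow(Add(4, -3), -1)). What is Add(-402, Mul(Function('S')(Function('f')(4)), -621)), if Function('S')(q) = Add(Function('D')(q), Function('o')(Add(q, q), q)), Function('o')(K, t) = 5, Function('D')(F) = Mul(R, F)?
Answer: -10959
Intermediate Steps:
R = 3 (R = Add(3, Mul(-1, Mul(Add(2, -2), Pow(Add(4, -3), -1)))) = Add(3, Mul(-1, Mul(0, Pow(1, -1)))) = Add(3, Mul(-1, Mul(0, 1))) = Add(3, Mul(-1, 0)) = Add(3, 0) = 3)
Function('D')(F) = Mul(3, F)
Function('S')(q) = Add(5, Mul(3, q)) (Function('S')(q) = Add(Mul(3, q), 5) = Add(5, Mul(3, q)))
Add(-402, Mul(Function('S')(Function('f')(4)), -621)) = Add(-402, Mul(Add(5, Mul(3, 4)), -621)) = Add(-402, Mul(Add(5, 12), -621)) = Add(-402, Mul(17, -621)) = Add(-402, -10557) = -10959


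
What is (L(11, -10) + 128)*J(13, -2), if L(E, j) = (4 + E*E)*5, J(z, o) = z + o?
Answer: 8283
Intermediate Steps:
J(z, o) = o + z
L(E, j) = 20 + 5*E**2 (L(E, j) = (4 + E**2)*5 = 20 + 5*E**2)
(L(11, -10) + 128)*J(13, -2) = ((20 + 5*11**2) + 128)*(-2 + 13) = ((20 + 5*121) + 128)*11 = ((20 + 605) + 128)*11 = (625 + 128)*11 = 753*11 = 8283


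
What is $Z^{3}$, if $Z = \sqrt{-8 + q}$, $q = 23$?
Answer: $15 \sqrt{15} \approx 58.095$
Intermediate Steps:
$Z = \sqrt{15}$ ($Z = \sqrt{-8 + 23} = \sqrt{15} \approx 3.873$)
$Z^{3} = \left(\sqrt{15}\right)^{3} = 15 \sqrt{15}$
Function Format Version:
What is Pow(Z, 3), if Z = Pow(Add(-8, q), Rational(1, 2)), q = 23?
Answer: Mul(15, Pow(15, Rational(1, 2))) ≈ 58.095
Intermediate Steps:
Z = Pow(15, Rational(1, 2)) (Z = Pow(Add(-8, 23), Rational(1, 2)) = Pow(15, Rational(1, 2)) ≈ 3.8730)
Pow(Z, 3) = Pow(Pow(15, Rational(1, 2)), 3) = Mul(15, Pow(15, Rational(1, 2)))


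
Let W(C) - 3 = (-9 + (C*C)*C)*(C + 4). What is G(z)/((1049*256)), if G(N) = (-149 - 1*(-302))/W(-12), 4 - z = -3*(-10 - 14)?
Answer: 51/1244164352 ≈ 4.0991e-8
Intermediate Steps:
z = -68 (z = 4 - (-3)*(-10 - 14) = 4 - (-3)*(-24) = 4 - 1*72 = 4 - 72 = -68)
W(C) = 3 + (-9 + C³)*(4 + C) (W(C) = 3 + (-9 + (C*C)*C)*(C + 4) = 3 + (-9 + C²*C)*(4 + C) = 3 + (-9 + C³)*(4 + C))
G(N) = 51/4633 (G(N) = (-149 - 1*(-302))/(-33 + (-12)⁴ - 9*(-12) + 4*(-12)³) = (-149 + 302)/(-33 + 20736 + 108 + 4*(-1728)) = 153/(-33 + 20736 + 108 - 6912) = 153/13899 = 153*(1/13899) = 51/4633)
G(z)/((1049*256)) = 51/(4633*((1049*256))) = (51/4633)/268544 = (51/4633)*(1/268544) = 51/1244164352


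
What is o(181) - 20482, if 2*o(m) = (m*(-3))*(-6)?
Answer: -18853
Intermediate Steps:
o(m) = 9*m (o(m) = ((m*(-3))*(-6))/2 = (-3*m*(-6))/2 = (18*m)/2 = 9*m)
o(181) - 20482 = 9*181 - 20482 = 1629 - 20482 = -18853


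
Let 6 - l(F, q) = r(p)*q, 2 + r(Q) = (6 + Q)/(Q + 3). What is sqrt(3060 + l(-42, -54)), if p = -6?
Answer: sqrt(2958) ≈ 54.388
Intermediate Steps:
r(Q) = -2 + (6 + Q)/(3 + Q) (r(Q) = -2 + (6 + Q)/(Q + 3) = -2 + (6 + Q)/(3 + Q))
l(F, q) = 6 + 2*q (l(F, q) = 6 - (-1*(-6)/(3 - 6))*q = 6 - (-1*(-6)/(-3))*q = 6 - (-1*(-6)*(-1/3))*q = 6 - (-2)*q = 6 + 2*q)
sqrt(3060 + l(-42, -54)) = sqrt(3060 + (6 + 2*(-54))) = sqrt(3060 + (6 - 108)) = sqrt(3060 - 102) = sqrt(2958)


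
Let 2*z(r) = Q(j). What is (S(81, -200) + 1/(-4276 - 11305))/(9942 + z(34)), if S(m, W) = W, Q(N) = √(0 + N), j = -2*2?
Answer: -30981270342/1540078470065 + 3116201*I/1540078470065 ≈ -0.020117 + 2.0234e-6*I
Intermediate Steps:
j = -4
Q(N) = √N
z(r) = I (z(r) = √(-4)/2 = (2*I)/2 = I)
(S(81, -200) + 1/(-4276 - 11305))/(9942 + z(34)) = (-200 + 1/(-4276 - 11305))/(9942 + I) = (-200 + 1/(-15581))*((9942 - I)/98843365) = (-200 - 1/15581)*((9942 - I)/98843365) = -3116201*(9942 - I)/1540078470065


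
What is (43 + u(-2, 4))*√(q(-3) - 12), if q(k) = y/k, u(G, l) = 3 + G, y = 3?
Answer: 44*I*√13 ≈ 158.64*I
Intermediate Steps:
q(k) = 3/k
(43 + u(-2, 4))*√(q(-3) - 12) = (43 + (3 - 2))*√(3/(-3) - 12) = (43 + 1)*√(3*(-⅓) - 12) = 44*√(-1 - 12) = 44*√(-13) = 44*(I*√13) = 44*I*√13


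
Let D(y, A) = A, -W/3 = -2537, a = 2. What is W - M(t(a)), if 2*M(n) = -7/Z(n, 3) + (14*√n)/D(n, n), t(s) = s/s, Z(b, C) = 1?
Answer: 15215/2 ≈ 7607.5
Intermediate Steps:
W = 7611 (W = -3*(-2537) = 7611)
t(s) = 1
M(n) = -7/2 + 7/√n (M(n) = (-7/1 + (14*√n)/n)/2 = (-7*1 + 14/√n)/2 = (-7 + 14/√n)/2 = -7/2 + 7/√n)
W - M(t(a)) = 7611 - (-7/2 + 7/√1) = 7611 - (-7/2 + 7*1) = 7611 - (-7/2 + 7) = 7611 - 1*7/2 = 7611 - 7/2 = 15215/2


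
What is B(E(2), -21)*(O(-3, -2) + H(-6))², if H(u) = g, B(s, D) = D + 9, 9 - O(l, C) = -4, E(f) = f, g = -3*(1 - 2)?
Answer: -3072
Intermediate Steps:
g = 3 (g = -3*(-1) = 3)
O(l, C) = 13 (O(l, C) = 9 - 1*(-4) = 9 + 4 = 13)
B(s, D) = 9 + D
H(u) = 3
B(E(2), -21)*(O(-3, -2) + H(-6))² = (9 - 21)*(13 + 3)² = -12*16² = -12*256 = -3072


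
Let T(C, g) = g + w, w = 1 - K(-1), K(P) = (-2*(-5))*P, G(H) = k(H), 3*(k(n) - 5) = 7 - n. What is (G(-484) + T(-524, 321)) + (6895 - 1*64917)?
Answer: -172564/3 ≈ -57521.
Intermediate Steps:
k(n) = 22/3 - n/3 (k(n) = 5 + (7 - n)/3 = 5 + (7/3 - n/3) = 22/3 - n/3)
G(H) = 22/3 - H/3
K(P) = 10*P
w = 11 (w = 1 - 10*(-1) = 1 - 1*(-10) = 1 + 10 = 11)
T(C, g) = 11 + g (T(C, g) = g + 11 = 11 + g)
(G(-484) + T(-524, 321)) + (6895 - 1*64917) = ((22/3 - ⅓*(-484)) + (11 + 321)) + (6895 - 1*64917) = ((22/3 + 484/3) + 332) + (6895 - 64917) = (506/3 + 332) - 58022 = 1502/3 - 58022 = -172564/3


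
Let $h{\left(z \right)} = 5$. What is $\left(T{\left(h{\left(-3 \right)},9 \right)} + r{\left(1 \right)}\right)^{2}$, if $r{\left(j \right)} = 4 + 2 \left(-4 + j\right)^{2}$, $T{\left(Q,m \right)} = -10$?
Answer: $144$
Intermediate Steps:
$\left(T{\left(h{\left(-3 \right)},9 \right)} + r{\left(1 \right)}\right)^{2} = \left(-10 + \left(4 + 2 \left(-4 + 1\right)^{2}\right)\right)^{2} = \left(-10 + \left(4 + 2 \left(-3\right)^{2}\right)\right)^{2} = \left(-10 + \left(4 + 2 \cdot 9\right)\right)^{2} = \left(-10 + \left(4 + 18\right)\right)^{2} = \left(-10 + 22\right)^{2} = 12^{2} = 144$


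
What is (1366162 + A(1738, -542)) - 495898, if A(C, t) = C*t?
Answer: -71732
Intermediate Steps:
(1366162 + A(1738, -542)) - 495898 = (1366162 + 1738*(-542)) - 495898 = (1366162 - 941996) - 495898 = 424166 - 495898 = -71732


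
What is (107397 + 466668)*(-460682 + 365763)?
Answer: -54489675735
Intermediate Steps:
(107397 + 466668)*(-460682 + 365763) = 574065*(-94919) = -54489675735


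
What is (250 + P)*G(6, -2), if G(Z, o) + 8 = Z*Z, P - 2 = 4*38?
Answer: 11312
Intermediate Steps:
P = 154 (P = 2 + 4*38 = 2 + 152 = 154)
G(Z, o) = -8 + Z² (G(Z, o) = -8 + Z*Z = -8 + Z²)
(250 + P)*G(6, -2) = (250 + 154)*(-8 + 6²) = 404*(-8 + 36) = 404*28 = 11312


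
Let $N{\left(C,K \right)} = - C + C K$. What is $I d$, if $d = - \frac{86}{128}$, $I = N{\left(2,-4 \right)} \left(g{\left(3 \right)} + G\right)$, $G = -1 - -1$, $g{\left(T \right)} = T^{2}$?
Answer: $\frac{1935}{32} \approx 60.469$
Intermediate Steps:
$G = 0$ ($G = -1 + 1 = 0$)
$I = -90$ ($I = 2 \left(-1 - 4\right) \left(3^{2} + 0\right) = 2 \left(-5\right) \left(9 + 0\right) = \left(-10\right) 9 = -90$)
$d = - \frac{43}{64}$ ($d = \left(-86\right) \frac{1}{128} = - \frac{43}{64} \approx -0.67188$)
$I d = \left(-90\right) \left(- \frac{43}{64}\right) = \frac{1935}{32}$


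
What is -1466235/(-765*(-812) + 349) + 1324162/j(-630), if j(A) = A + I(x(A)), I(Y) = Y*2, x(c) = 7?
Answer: -58850591747/27347276 ≈ -2152.0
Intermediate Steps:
I(Y) = 2*Y
j(A) = 14 + A (j(A) = A + 2*7 = A + 14 = 14 + A)
-1466235/(-765*(-812) + 349) + 1324162/j(-630) = -1466235/(-765*(-812) + 349) + 1324162/(14 - 630) = -1466235/(621180 + 349) + 1324162/(-616) = -1466235/621529 + 1324162*(-1/616) = -1466235*1/621529 - 94583/44 = -1466235/621529 - 94583/44 = -58850591747/27347276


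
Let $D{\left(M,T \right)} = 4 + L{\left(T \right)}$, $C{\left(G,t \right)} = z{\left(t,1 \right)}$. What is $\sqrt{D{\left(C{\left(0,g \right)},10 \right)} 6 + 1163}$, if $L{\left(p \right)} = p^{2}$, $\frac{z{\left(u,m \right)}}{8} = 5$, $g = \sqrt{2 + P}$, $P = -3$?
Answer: $\sqrt{1787} \approx 42.273$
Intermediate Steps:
$g = i$ ($g = \sqrt{2 - 3} = \sqrt{-1} = i \approx 1.0 i$)
$z{\left(u,m \right)} = 40$ ($z{\left(u,m \right)} = 8 \cdot 5 = 40$)
$C{\left(G,t \right)} = 40$
$D{\left(M,T \right)} = 4 + T^{2}$
$\sqrt{D{\left(C{\left(0,g \right)},10 \right)} 6 + 1163} = \sqrt{\left(4 + 10^{2}\right) 6 + 1163} = \sqrt{\left(4 + 100\right) 6 + 1163} = \sqrt{104 \cdot 6 + 1163} = \sqrt{624 + 1163} = \sqrt{1787}$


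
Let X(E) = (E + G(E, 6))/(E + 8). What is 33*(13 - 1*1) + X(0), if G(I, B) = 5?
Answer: 3173/8 ≈ 396.63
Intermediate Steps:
X(E) = (5 + E)/(8 + E) (X(E) = (E + 5)/(E + 8) = (5 + E)/(8 + E))
33*(13 - 1*1) + X(0) = 33*(13 - 1*1) + (5 + 0)/(8 + 0) = 33*(13 - 1) + 5/8 = 33*12 + (1/8)*5 = 396 + 5/8 = 3173/8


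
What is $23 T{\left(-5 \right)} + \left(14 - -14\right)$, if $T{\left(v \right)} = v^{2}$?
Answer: $603$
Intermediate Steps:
$23 T{\left(-5 \right)} + \left(14 - -14\right) = 23 \left(-5\right)^{2} + \left(14 - -14\right) = 23 \cdot 25 + \left(14 + 14\right) = 575 + 28 = 603$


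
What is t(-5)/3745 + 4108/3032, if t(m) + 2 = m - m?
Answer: 3844599/2838710 ≈ 1.3543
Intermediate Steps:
t(m) = -2 (t(m) = -2 + (m - m) = -2 + 0 = -2)
t(-5)/3745 + 4108/3032 = -2/3745 + 4108/3032 = -2*1/3745 + 4108*(1/3032) = -2/3745 + 1027/758 = 3844599/2838710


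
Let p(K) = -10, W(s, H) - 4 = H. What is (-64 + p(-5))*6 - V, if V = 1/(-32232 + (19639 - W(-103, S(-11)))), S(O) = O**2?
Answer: -5646791/12718 ≈ -444.00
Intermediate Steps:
W(s, H) = 4 + H
V = -1/12718 (V = 1/(-32232 + (19639 - (4 + (-11)**2))) = 1/(-32232 + (19639 - (4 + 121))) = 1/(-32232 + (19639 - 1*125)) = 1/(-32232 + (19639 - 125)) = 1/(-32232 + 19514) = 1/(-12718) = -1/12718 ≈ -7.8629e-5)
(-64 + p(-5))*6 - V = (-64 - 10)*6 - 1*(-1/12718) = -74*6 + 1/12718 = -444 + 1/12718 = -5646791/12718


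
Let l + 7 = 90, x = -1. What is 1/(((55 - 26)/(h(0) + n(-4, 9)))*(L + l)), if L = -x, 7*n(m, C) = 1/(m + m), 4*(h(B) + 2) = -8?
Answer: -75/45472 ≈ -0.0016494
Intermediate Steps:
h(B) = -4 (h(B) = -2 + (¼)*(-8) = -2 - 2 = -4)
n(m, C) = 1/(14*m) (n(m, C) = 1/(7*(m + m)) = 1/(7*((2*m))) = (1/(2*m))/7 = 1/(14*m))
l = 83 (l = -7 + 90 = 83)
L = 1 (L = -1*(-1) = 1)
1/(((55 - 26)/(h(0) + n(-4, 9)))*(L + l)) = 1/(((55 - 26)/(-4 + (1/14)/(-4)))*(1 + 83)) = 1/((29/(-4 + (1/14)*(-¼)))*84) = 1/((29/(-4 - 1/56))*84) = 1/((29/(-225/56))*84) = 1/((29*(-56/225))*84) = 1/(-1624/225*84) = 1/(-45472/75) = -75/45472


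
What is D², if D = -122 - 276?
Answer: 158404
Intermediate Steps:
D = -398
D² = (-398)² = 158404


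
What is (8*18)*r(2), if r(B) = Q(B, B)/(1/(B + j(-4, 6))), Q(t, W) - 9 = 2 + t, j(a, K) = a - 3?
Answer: -9360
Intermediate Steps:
j(a, K) = -3 + a
Q(t, W) = 11 + t (Q(t, W) = 9 + (2 + t) = 11 + t)
r(B) = (-7 + B)*(11 + B) (r(B) = (11 + B)/(1/(B + (-3 - 4))) = (11 + B)/(1/(B - 7)) = (11 + B)/(1/(-7 + B)) = (11 + B)*(-7 + B) = (-7 + B)*(11 + B))
(8*18)*r(2) = (8*18)*((-7 + 2)*(11 + 2)) = 144*(-5*13) = 144*(-65) = -9360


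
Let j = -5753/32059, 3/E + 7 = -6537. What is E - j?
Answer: 37551455/209794096 ≈ 0.17899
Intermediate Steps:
E = -3/6544 (E = 3/(-7 - 6537) = 3/(-6544) = 3*(-1/6544) = -3/6544 ≈ -0.00045844)
j = -5753/32059 (j = -5753*1/32059 = -5753/32059 ≈ -0.17945)
E - j = -3/6544 - 1*(-5753/32059) = -3/6544 + 5753/32059 = 37551455/209794096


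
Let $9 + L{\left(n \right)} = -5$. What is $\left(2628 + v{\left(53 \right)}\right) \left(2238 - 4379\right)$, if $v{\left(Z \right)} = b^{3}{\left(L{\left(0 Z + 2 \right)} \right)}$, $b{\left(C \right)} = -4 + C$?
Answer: $6859764$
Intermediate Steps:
$L{\left(n \right)} = -14$ ($L{\left(n \right)} = -9 - 5 = -14$)
$v{\left(Z \right)} = -5832$ ($v{\left(Z \right)} = \left(-4 - 14\right)^{3} = \left(-18\right)^{3} = -5832$)
$\left(2628 + v{\left(53 \right)}\right) \left(2238 - 4379\right) = \left(2628 - 5832\right) \left(2238 - 4379\right) = \left(-3204\right) \left(-2141\right) = 6859764$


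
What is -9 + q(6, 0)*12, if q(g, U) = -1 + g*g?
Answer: 411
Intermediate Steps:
q(g, U) = -1 + g²
-9 + q(6, 0)*12 = -9 + (-1 + 6²)*12 = -9 + (-1 + 36)*12 = -9 + 35*12 = -9 + 420 = 411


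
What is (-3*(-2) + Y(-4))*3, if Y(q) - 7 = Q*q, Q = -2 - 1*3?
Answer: 99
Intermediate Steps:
Q = -5 (Q = -2 - 3 = -5)
Y(q) = 7 - 5*q
(-3*(-2) + Y(-4))*3 = (-3*(-2) + (7 - 5*(-4)))*3 = (6 + (7 + 20))*3 = (6 + 27)*3 = 33*3 = 99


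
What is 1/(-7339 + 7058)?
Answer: -1/281 ≈ -0.0035587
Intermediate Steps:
1/(-7339 + 7058) = 1/(-281) = -1/281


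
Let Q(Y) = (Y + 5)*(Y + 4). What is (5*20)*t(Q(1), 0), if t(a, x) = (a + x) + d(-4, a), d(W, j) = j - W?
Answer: 6400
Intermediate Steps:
Q(Y) = (4 + Y)*(5 + Y) (Q(Y) = (5 + Y)*(4 + Y) = (4 + Y)*(5 + Y))
t(a, x) = 4 + x + 2*a (t(a, x) = (a + x) + (a - 1*(-4)) = (a + x) + (a + 4) = (a + x) + (4 + a) = 4 + x + 2*a)
(5*20)*t(Q(1), 0) = (5*20)*(4 + 0 + 2*(20 + 1**2 + 9*1)) = 100*(4 + 0 + 2*(20 + 1 + 9)) = 100*(4 + 0 + 2*30) = 100*(4 + 0 + 60) = 100*64 = 6400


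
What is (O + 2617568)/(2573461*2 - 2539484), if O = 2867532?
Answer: 2742550/1303719 ≈ 2.1036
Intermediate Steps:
(O + 2617568)/(2573461*2 - 2539484) = (2867532 + 2617568)/(2573461*2 - 2539484) = 5485100/(5146922 - 2539484) = 5485100/2607438 = 5485100*(1/2607438) = 2742550/1303719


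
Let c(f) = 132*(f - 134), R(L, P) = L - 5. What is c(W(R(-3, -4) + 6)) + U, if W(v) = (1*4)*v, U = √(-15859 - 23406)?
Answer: -18744 + I*√39265 ≈ -18744.0 + 198.15*I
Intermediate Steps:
R(L, P) = -5 + L
U = I*√39265 (U = √(-39265) = I*√39265 ≈ 198.15*I)
W(v) = 4*v
c(f) = -17688 + 132*f (c(f) = 132*(-134 + f) = -17688 + 132*f)
c(W(R(-3, -4) + 6)) + U = (-17688 + 132*(4*((-5 - 3) + 6))) + I*√39265 = (-17688 + 132*(4*(-8 + 6))) + I*√39265 = (-17688 + 132*(4*(-2))) + I*√39265 = (-17688 + 132*(-8)) + I*√39265 = (-17688 - 1056) + I*√39265 = -18744 + I*√39265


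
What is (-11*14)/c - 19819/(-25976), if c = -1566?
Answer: 17518429/20339208 ≈ 0.86131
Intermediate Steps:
(-11*14)/c - 19819/(-25976) = -11*14/(-1566) - 19819/(-25976) = -154*(-1/1566) - 19819*(-1/25976) = 77/783 + 19819/25976 = 17518429/20339208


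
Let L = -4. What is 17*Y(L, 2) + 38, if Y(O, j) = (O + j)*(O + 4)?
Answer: 38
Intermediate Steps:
Y(O, j) = (4 + O)*(O + j) (Y(O, j) = (O + j)*(4 + O) = (4 + O)*(O + j))
17*Y(L, 2) + 38 = 17*((-4)² + 4*(-4) + 4*2 - 4*2) + 38 = 17*(16 - 16 + 8 - 8) + 38 = 17*0 + 38 = 0 + 38 = 38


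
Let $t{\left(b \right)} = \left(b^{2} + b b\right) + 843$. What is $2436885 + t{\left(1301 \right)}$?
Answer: $5822930$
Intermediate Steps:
$t{\left(b \right)} = 843 + 2 b^{2}$ ($t{\left(b \right)} = \left(b^{2} + b^{2}\right) + 843 = 2 b^{2} + 843 = 843 + 2 b^{2}$)
$2436885 + t{\left(1301 \right)} = 2436885 + \left(843 + 2 \cdot 1301^{2}\right) = 2436885 + \left(843 + 2 \cdot 1692601\right) = 2436885 + \left(843 + 3385202\right) = 2436885 + 3386045 = 5822930$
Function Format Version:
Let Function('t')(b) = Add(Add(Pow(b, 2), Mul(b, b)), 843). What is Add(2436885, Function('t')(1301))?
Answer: 5822930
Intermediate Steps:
Function('t')(b) = Add(843, Mul(2, Pow(b, 2))) (Function('t')(b) = Add(Add(Pow(b, 2), Pow(b, 2)), 843) = Add(Mul(2, Pow(b, 2)), 843) = Add(843, Mul(2, Pow(b, 2))))
Add(2436885, Function('t')(1301)) = Add(2436885, Add(843, Mul(2, Pow(1301, 2)))) = Add(2436885, Add(843, Mul(2, 1692601))) = Add(2436885, Add(843, 3385202)) = Add(2436885, 3386045) = 5822930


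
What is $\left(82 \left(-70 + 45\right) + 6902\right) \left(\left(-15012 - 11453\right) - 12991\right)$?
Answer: $-191440512$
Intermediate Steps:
$\left(82 \left(-70 + 45\right) + 6902\right) \left(\left(-15012 - 11453\right) - 12991\right) = \left(82 \left(-25\right) + 6902\right) \left(-26465 - 12991\right) = \left(-2050 + 6902\right) \left(-39456\right) = 4852 \left(-39456\right) = -191440512$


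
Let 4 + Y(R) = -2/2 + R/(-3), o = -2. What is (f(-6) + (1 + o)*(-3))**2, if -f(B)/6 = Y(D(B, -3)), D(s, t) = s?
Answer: 441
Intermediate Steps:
Y(R) = -5 - R/3 (Y(R) = -4 + (-2/2 + R/(-3)) = -4 + (-2*1/2 + R*(-1/3)) = -4 + (-1 - R/3) = -5 - R/3)
f(B) = 30 + 2*B (f(B) = -6*(-5 - B/3) = 30 + 2*B)
(f(-6) + (1 + o)*(-3))**2 = ((30 + 2*(-6)) + (1 - 2)*(-3))**2 = ((30 - 12) - 1*(-3))**2 = (18 + 3)**2 = 21**2 = 441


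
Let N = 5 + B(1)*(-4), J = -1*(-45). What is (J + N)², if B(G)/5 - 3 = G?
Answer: 900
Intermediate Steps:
B(G) = 15 + 5*G
J = 45
N = -75 (N = 5 + (15 + 5*1)*(-4) = 5 + (15 + 5)*(-4) = 5 + 20*(-4) = 5 - 80 = -75)
(J + N)² = (45 - 75)² = (-30)² = 900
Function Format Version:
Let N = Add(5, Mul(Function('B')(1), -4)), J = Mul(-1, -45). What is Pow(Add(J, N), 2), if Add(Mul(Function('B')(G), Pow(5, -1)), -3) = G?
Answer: 900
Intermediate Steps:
Function('B')(G) = Add(15, Mul(5, G))
J = 45
N = -75 (N = Add(5, Mul(Add(15, Mul(5, 1)), -4)) = Add(5, Mul(Add(15, 5), -4)) = Add(5, Mul(20, -4)) = Add(5, -80) = -75)
Pow(Add(J, N), 2) = Pow(Add(45, -75), 2) = Pow(-30, 2) = 900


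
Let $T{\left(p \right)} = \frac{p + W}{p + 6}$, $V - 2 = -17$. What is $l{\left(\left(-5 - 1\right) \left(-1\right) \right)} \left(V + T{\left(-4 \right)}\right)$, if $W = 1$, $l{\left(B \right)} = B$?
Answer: $-99$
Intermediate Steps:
$V = -15$ ($V = 2 - 17 = -15$)
$T{\left(p \right)} = \frac{1 + p}{6 + p}$ ($T{\left(p \right)} = \frac{p + 1}{p + 6} = \frac{1 + p}{6 + p}$)
$l{\left(\left(-5 - 1\right) \left(-1\right) \right)} \left(V + T{\left(-4 \right)}\right) = \left(-5 - 1\right) \left(-1\right) \left(-15 + \frac{1 - 4}{6 - 4}\right) = \left(-6\right) \left(-1\right) \left(-15 + \frac{1}{2} \left(-3\right)\right) = 6 \left(-15 + \frac{1}{2} \left(-3\right)\right) = 6 \left(-15 - \frac{3}{2}\right) = 6 \left(- \frac{33}{2}\right) = -99$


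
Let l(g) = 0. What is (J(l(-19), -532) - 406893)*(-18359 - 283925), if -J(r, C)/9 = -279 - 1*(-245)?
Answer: 122904744708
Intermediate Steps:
J(r, C) = 306 (J(r, C) = -9*(-279 - 1*(-245)) = -9*(-279 + 245) = -9*(-34) = 306)
(J(l(-19), -532) - 406893)*(-18359 - 283925) = (306 - 406893)*(-18359 - 283925) = -406587*(-302284) = 122904744708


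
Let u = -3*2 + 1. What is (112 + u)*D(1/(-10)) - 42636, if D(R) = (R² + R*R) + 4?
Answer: -2110293/50 ≈ -42206.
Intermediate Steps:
D(R) = 4 + 2*R² (D(R) = (R² + R²) + 4 = 2*R² + 4 = 4 + 2*R²)
u = -5 (u = -6 + 1 = -5)
(112 + u)*D(1/(-10)) - 42636 = (112 - 5)*(4 + 2*(1/(-10))²) - 42636 = 107*(4 + 2*(-⅒)²) - 42636 = 107*(4 + 2*(1/100)) - 42636 = 107*(4 + 1/50) - 42636 = 107*(201/50) - 42636 = 21507/50 - 42636 = -2110293/50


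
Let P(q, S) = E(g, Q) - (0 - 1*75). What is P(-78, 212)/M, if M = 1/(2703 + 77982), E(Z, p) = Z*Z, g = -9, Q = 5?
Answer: 12586860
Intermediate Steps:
E(Z, p) = Z**2
P(q, S) = 156 (P(q, S) = (-9)**2 - (0 - 1*75) = 81 - (0 - 75) = 81 - 1*(-75) = 81 + 75 = 156)
M = 1/80685 ≈ 1.2394e-5
P(-78, 212)/M = 156/(1/80685) = 156*80685 = 12586860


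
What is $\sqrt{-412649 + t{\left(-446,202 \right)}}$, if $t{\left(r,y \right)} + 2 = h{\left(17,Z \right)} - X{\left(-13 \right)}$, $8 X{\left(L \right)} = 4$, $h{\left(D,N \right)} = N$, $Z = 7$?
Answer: $\frac{i \sqrt{1650578}}{2} \approx 642.37 i$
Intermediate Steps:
$X{\left(L \right)} = \frac{1}{2}$ ($X{\left(L \right)} = \frac{1}{8} \cdot 4 = \frac{1}{2}$)
$t{\left(r,y \right)} = \frac{9}{2}$ ($t{\left(r,y \right)} = -2 + \left(7 - \frac{1}{2}\right) = -2 + \frac{13}{2} = \frac{9}{2}$)
$\sqrt{-412649 + t{\left(-446,202 \right)}} = \sqrt{-412649 + \frac{9}{2}} = \sqrt{- \frac{825289}{2}} = \frac{i \sqrt{1650578}}{2}$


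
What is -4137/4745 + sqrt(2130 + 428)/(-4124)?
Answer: -4137/4745 - sqrt(2558)/4124 ≈ -0.88413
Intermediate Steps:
-4137/4745 + sqrt(2130 + 428)/(-4124) = -4137*1/4745 + sqrt(2558)*(-1/4124) = -4137/4745 - sqrt(2558)/4124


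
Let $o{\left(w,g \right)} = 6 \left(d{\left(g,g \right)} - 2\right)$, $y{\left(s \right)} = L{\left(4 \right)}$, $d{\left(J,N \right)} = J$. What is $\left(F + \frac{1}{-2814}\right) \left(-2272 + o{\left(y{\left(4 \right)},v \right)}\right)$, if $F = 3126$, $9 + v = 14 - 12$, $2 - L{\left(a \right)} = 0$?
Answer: $- \frac{10230402769}{1407} \approx -7.2711 \cdot 10^{6}$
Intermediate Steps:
$L{\left(a \right)} = 2$ ($L{\left(a \right)} = 2 - 0 = 2 + 0 = 2$)
$v = -7$ ($v = -9 + \left(14 - 12\right) = -9 + 2 = -7$)
$y{\left(s \right)} = 2$
$o{\left(w,g \right)} = -12 + 6 g$ ($o{\left(w,g \right)} = 6 \left(g - 2\right) = 6 \left(-2 + g\right) = -12 + 6 g$)
$\left(F + \frac{1}{-2814}\right) \left(-2272 + o{\left(y{\left(4 \right)},v \right)}\right) = \left(3126 + \frac{1}{-2814}\right) \left(-2272 + \left(-12 + 6 \left(-7\right)\right)\right) = \left(3126 - \frac{1}{2814}\right) \left(-2272 - 54\right) = \frac{8796563 \left(-2272 - 54\right)}{2814} = \frac{8796563}{2814} \left(-2326\right) = - \frac{10230402769}{1407}$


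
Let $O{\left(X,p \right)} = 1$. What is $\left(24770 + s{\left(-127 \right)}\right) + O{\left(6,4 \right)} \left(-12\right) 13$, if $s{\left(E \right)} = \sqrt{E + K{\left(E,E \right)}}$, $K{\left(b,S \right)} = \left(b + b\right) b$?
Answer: $24614 + \sqrt{32131} \approx 24793.0$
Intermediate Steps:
$K{\left(b,S \right)} = 2 b^{2}$ ($K{\left(b,S \right)} = 2 b b = 2 b^{2}$)
$s{\left(E \right)} = \sqrt{E + 2 E^{2}}$
$\left(24770 + s{\left(-127 \right)}\right) + O{\left(6,4 \right)} \left(-12\right) 13 = \left(24770 + \sqrt{- 127 \left(1 + 2 \left(-127\right)\right)}\right) + 1 \left(-12\right) 13 = \left(24770 + \sqrt{- 127 \left(1 - 254\right)}\right) - 156 = \left(24770 + \sqrt{\left(-127\right) \left(-253\right)}\right) - 156 = \left(24770 + \sqrt{32131}\right) - 156 = 24614 + \sqrt{32131}$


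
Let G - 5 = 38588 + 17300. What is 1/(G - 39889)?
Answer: 1/16004 ≈ 6.2484e-5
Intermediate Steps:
G = 55893 (G = 5 + (38588 + 17300) = 5 + 55888 = 55893)
1/(G - 39889) = 1/(55893 - 39889) = 1/16004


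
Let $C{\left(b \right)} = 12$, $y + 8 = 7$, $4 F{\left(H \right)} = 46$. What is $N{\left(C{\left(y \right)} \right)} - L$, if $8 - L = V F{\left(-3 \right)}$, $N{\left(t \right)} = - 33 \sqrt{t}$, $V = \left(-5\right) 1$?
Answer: $- \frac{131}{2} - 66 \sqrt{3} \approx -179.82$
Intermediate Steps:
$F{\left(H \right)} = \frac{23}{2}$ ($F{\left(H \right)} = \frac{1}{4} \cdot 46 = \frac{23}{2}$)
$V = -5$
$y = -1$ ($y = -8 + 7 = -1$)
$L = \frac{131}{2}$ ($L = 8 - \left(-5\right) \frac{23}{2} = 8 - - \frac{115}{2} = 8 + \frac{115}{2} = \frac{131}{2} \approx 65.5$)
$N{\left(C{\left(y \right)} \right)} - L = - 33 \sqrt{12} - \frac{131}{2} = - 33 \cdot 2 \sqrt{3} - \frac{131}{2} = - 66 \sqrt{3} - \frac{131}{2} = - \frac{131}{2} - 66 \sqrt{3}$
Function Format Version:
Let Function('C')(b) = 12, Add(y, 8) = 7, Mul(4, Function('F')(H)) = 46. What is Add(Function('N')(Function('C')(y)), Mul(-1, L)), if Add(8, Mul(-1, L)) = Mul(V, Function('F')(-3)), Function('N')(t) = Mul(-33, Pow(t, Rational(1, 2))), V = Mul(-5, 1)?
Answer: Add(Rational(-131, 2), Mul(-66, Pow(3, Rational(1, 2)))) ≈ -179.82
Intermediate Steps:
Function('F')(H) = Rational(23, 2) (Function('F')(H) = Mul(Rational(1, 4), 46) = Rational(23, 2))
V = -5
y = -1 (y = Add(-8, 7) = -1)
L = Rational(131, 2) (L = Add(8, Mul(-1, Mul(-5, Rational(23, 2)))) = Add(8, Mul(-1, Rational(-115, 2))) = Add(8, Rational(115, 2)) = Rational(131, 2) ≈ 65.500)
Add(Function('N')(Function('C')(y)), Mul(-1, L)) = Add(Mul(-33, Pow(12, Rational(1, 2))), Mul(-1, Rational(131, 2))) = Add(Mul(-33, Mul(2, Pow(3, Rational(1, 2)))), Rational(-131, 2)) = Add(Mul(-66, Pow(3, Rational(1, 2))), Rational(-131, 2)) = Add(Rational(-131, 2), Mul(-66, Pow(3, Rational(1, 2))))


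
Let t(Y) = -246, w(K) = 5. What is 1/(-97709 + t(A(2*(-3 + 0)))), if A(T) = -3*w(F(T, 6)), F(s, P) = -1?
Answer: -1/97955 ≈ -1.0209e-5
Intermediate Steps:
A(T) = -15 (A(T) = -3*5 = -15)
1/(-97709 + t(A(2*(-3 + 0)))) = 1/(-97709 - 246) = 1/(-97955) = -1/97955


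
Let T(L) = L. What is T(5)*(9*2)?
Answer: 90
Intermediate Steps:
T(5)*(9*2) = 5*(9*2) = 5*18 = 90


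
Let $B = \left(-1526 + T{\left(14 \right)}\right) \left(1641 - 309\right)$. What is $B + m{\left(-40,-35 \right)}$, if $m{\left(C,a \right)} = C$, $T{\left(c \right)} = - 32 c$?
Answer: $-2629408$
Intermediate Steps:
$B = -2629368$ ($B = \left(-1526 - 448\right) \left(1641 - 309\right) = \left(-1526 - 448\right) 1332 = \left(-1974\right) 1332 = -2629368$)
$B + m{\left(-40,-35 \right)} = -2629368 - 40 = -2629408$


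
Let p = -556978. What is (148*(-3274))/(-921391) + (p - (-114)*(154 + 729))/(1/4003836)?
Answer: -1683394650991028264/921391 ≈ -1.8270e+12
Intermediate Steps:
(148*(-3274))/(-921391) + (p - (-114)*(154 + 729))/(1/4003836) = (148*(-3274))/(-921391) + (-556978 - (-114)*(154 + 729))/(1/4003836) = -484552*(-1/921391) + (-556978 - (-114)*883)/(1/4003836) = 484552/921391 + (-556978 - 1*(-100662))*4003836 = 484552/921391 + (-556978 + 100662)*4003836 = 484552/921391 - 456316*4003836 = 484552/921391 - 1827014428176 = -1683394650991028264/921391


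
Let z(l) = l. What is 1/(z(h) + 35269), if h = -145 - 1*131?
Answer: 1/34993 ≈ 2.8577e-5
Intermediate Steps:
h = -276 (h = -145 - 131 = -276)
1/(z(h) + 35269) = 1/(-276 + 35269) = 1/34993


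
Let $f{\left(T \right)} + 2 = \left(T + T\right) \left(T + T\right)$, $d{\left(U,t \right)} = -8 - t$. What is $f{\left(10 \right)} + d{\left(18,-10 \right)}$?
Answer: $400$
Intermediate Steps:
$f{\left(T \right)} = -2 + 4 T^{2}$ ($f{\left(T \right)} = -2 + \left(T + T\right) \left(T + T\right) = -2 + 2 T 2 T = -2 + 4 T^{2}$)
$f{\left(10 \right)} + d{\left(18,-10 \right)} = \left(-2 + 4 \cdot 10^{2}\right) - -2 = \left(-2 + 4 \cdot 100\right) + \left(-8 + 10\right) = \left(-2 + 400\right) + 2 = 398 + 2 = 400$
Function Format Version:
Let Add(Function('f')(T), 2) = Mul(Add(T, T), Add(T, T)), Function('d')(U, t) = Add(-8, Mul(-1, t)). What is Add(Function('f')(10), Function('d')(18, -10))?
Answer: 400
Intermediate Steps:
Function('f')(T) = Add(-2, Mul(4, Pow(T, 2))) (Function('f')(T) = Add(-2, Mul(Add(T, T), Add(T, T))) = Add(-2, Mul(Mul(2, T), Mul(2, T))) = Add(-2, Mul(4, Pow(T, 2))))
Add(Function('f')(10), Function('d')(18, -10)) = Add(Add(-2, Mul(4, Pow(10, 2))), Add(-8, Mul(-1, -10))) = Add(Add(-2, Mul(4, 100)), Add(-8, 10)) = Add(Add(-2, 400), 2) = Add(398, 2) = 400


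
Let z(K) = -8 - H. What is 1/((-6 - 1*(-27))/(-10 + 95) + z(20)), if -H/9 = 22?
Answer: 85/16171 ≈ 0.0052563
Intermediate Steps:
H = -198 (H = -9*22 = -198)
z(K) = 190 (z(K) = -8 - 1*(-198) = -8 + 198 = 190)
1/((-6 - 1*(-27))/(-10 + 95) + z(20)) = 1/((-6 - 1*(-27))/(-10 + 95) + 190) = 1/((-6 + 27)/85 + 190) = 1/((1/85)*21 + 190) = 1/(21/85 + 190) = 1/(16171/85) = 85/16171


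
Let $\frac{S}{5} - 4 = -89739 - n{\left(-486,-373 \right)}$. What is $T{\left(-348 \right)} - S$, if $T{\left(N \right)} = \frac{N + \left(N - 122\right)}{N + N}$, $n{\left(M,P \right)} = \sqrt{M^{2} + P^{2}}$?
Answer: $\frac{156139309}{348} + 25 \sqrt{15013} \approx 4.5174 \cdot 10^{5}$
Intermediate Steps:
$S = -448675 - 25 \sqrt{15013}$ ($S = 20 + 5 \left(-89739 - \sqrt{\left(-486\right)^{2} + \left(-373\right)^{2}}\right) = 20 + 5 \left(-89739 - \sqrt{236196 + 139129}\right) = 20 + 5 \left(-89739 - \sqrt{375325}\right) = 20 + 5 \left(-89739 - 5 \sqrt{15013}\right) = 20 - \left(448695 + 25 \sqrt{15013}\right) = -448675 - 25 \sqrt{15013} \approx -4.5174 \cdot 10^{5}$)
$T{\left(N \right)} = \frac{-122 + 2 N}{2 N}$ ($T{\left(N \right)} = \frac{N + \left(-122 + N\right)}{2 N} = \left(-122 + 2 N\right) \frac{1}{2 N} = \frac{-122 + 2 N}{2 N}$)
$T{\left(-348 \right)} - S = \frac{-61 - 348}{-348} - \left(-448675 - 25 \sqrt{15013}\right) = \left(- \frac{1}{348}\right) \left(-409\right) + \left(448675 + 25 \sqrt{15013}\right) = \frac{409}{348} + \left(448675 + 25 \sqrt{15013}\right) = \frac{156139309}{348} + 25 \sqrt{15013}$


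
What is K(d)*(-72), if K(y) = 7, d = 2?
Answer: -504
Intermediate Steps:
K(d)*(-72) = 7*(-72) = -504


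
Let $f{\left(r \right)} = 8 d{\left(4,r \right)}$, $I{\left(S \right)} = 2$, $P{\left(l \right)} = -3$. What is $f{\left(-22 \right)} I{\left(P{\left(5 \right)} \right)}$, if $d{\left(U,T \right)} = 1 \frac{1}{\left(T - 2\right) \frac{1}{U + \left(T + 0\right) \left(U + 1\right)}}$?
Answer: $\frac{212}{3} \approx 70.667$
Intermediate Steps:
$d{\left(U,T \right)} = \frac{U + T \left(1 + U\right)}{-2 + T}$ ($d{\left(U,T \right)} = 1 \frac{1}{\left(-2 + T\right) \frac{1}{U + T \left(1 + U\right)}} = 1 \frac{1}{\frac{1}{U + T \left(1 + U\right)} \left(-2 + T\right)} = 1 \frac{U + T \left(1 + U\right)}{-2 + T} = \frac{U + T \left(1 + U\right)}{-2 + T}$)
$f{\left(r \right)} = \frac{8 \left(4 + 5 r\right)}{-2 + r}$ ($f{\left(r \right)} = 8 \frac{r + 4 + r 4}{-2 + r} = 8 \frac{r + 4 + 4 r}{-2 + r} = 8 \frac{4 + 5 r}{-2 + r} = \frac{8 \left(4 + 5 r\right)}{-2 + r}$)
$f{\left(-22 \right)} I{\left(P{\left(5 \right)} \right)} = \frac{8 \left(4 + 5 \left(-22\right)\right)}{-2 - 22} \cdot 2 = \frac{8 \left(4 - 110\right)}{-24} \cdot 2 = 8 \left(- \frac{1}{24}\right) \left(-106\right) 2 = \frac{106}{3} \cdot 2 = \frac{212}{3}$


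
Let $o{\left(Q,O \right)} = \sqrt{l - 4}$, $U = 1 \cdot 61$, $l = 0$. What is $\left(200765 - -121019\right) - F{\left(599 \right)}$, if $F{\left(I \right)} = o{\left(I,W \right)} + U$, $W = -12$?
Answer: $321723 - 2 i \approx 3.2172 \cdot 10^{5} - 2.0 i$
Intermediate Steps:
$U = 61$
$o{\left(Q,O \right)} = 2 i$ ($o{\left(Q,O \right)} = \sqrt{0 - 4} = \sqrt{-4} = 2 i$)
$F{\left(I \right)} = 61 + 2 i$ ($F{\left(I \right)} = 2 i + 61 = 61 + 2 i$)
$\left(200765 - -121019\right) - F{\left(599 \right)} = \left(200765 - -121019\right) - \left(61 + 2 i\right) = \left(200765 + 121019\right) - \left(61 + 2 i\right) = 321784 - \left(61 + 2 i\right) = 321723 - 2 i$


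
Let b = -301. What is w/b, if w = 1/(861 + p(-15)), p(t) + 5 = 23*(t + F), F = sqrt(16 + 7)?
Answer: -73/10705022 + 23*sqrt(23)/74935154 ≈ -5.3472e-6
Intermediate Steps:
F = sqrt(23) ≈ 4.7958
p(t) = -5 + 23*t + 23*sqrt(23) (p(t) = -5 + 23*(t + sqrt(23)) = -5 + (23*t + 23*sqrt(23)) = -5 + 23*t + 23*sqrt(23))
w = 1/(511 + 23*sqrt(23)) (w = 1/(861 + (-5 + 23*(-15) + 23*sqrt(23))) = 1/(861 + (-5 - 345 + 23*sqrt(23))) = 1/(861 + (-350 + 23*sqrt(23))) = 1/(511 + 23*sqrt(23)) ≈ 0.0016095)
w/b = (511/248954 - 23*sqrt(23)/248954)/(-301) = (511/248954 - 23*sqrt(23)/248954)*(-1/301) = -73/10705022 + 23*sqrt(23)/74935154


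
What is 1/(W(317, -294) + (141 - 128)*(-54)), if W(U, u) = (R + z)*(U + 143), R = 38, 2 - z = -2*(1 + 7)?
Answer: 1/25058 ≈ 3.9907e-5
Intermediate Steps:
z = 18 (z = 2 - (-2)*(1 + 7) = 2 - (-2)*8 = 2 - 1*(-16) = 2 + 16 = 18)
W(U, u) = 8008 + 56*U (W(U, u) = (38 + 18)*(U + 143) = 56*(143 + U) = 8008 + 56*U)
1/(W(317, -294) + (141 - 128)*(-54)) = 1/((8008 + 56*317) + (141 - 128)*(-54)) = 1/((8008 + 17752) + 13*(-54)) = 1/(25760 - 702) = 1/25058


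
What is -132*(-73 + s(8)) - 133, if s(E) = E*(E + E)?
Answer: -7393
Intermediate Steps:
s(E) = 2*E**2 (s(E) = E*(2*E) = 2*E**2)
-132*(-73 + s(8)) - 133 = -132*(-73 + 2*8**2) - 133 = -132*(-73 + 2*64) - 133 = -132*(-73 + 128) - 133 = -132*55 - 133 = -7260 - 133 = -7393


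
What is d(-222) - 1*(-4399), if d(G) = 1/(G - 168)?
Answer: 1715609/390 ≈ 4399.0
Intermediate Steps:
d(G) = 1/(-168 + G)
d(-222) - 1*(-4399) = 1/(-168 - 222) - 1*(-4399) = 1/(-390) + 4399 = -1/390 + 4399 = 1715609/390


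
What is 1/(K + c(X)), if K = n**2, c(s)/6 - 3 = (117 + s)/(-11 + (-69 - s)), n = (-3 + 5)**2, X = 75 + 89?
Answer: 122/3305 ≈ 0.036914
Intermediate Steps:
X = 164
n = 4 (n = 2**2 = 4)
c(s) = 18 + 6*(117 + s)/(-80 - s) (c(s) = 18 + 6*((117 + s)/(-11 + (-69 - s))) = 18 + 6*((117 + s)/(-80 - s)) = 18 + 6*(117 + s)/(-80 - s))
K = 16 (K = 4**2 = 16)
1/(K + c(X)) = 1/(16 + 6*(123 + 2*164)/(80 + 164)) = 1/(16 + 6*(123 + 328)/244) = 1/(16 + 6*(1/244)*451) = 1/(16 + 1353/122) = 1/(3305/122) = 122/3305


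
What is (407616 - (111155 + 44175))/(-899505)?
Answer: -252286/899505 ≈ -0.28047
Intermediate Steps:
(407616 - (111155 + 44175))/(-899505) = (407616 - 1*155330)*(-1/899505) = (407616 - 155330)*(-1/899505) = 252286*(-1/899505) = -252286/899505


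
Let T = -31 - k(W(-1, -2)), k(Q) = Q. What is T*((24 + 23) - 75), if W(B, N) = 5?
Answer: 1008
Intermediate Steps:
T = -36 (T = -31 - 1*5 = -31 - 5 = -36)
T*((24 + 23) - 75) = -36*((24 + 23) - 75) = -36*(47 - 75) = -36*(-28) = 1008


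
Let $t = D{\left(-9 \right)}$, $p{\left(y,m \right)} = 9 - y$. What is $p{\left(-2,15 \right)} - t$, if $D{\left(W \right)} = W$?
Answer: $20$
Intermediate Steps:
$t = -9$
$p{\left(-2,15 \right)} - t = \left(9 - -2\right) - -9 = \left(9 + 2\right) + 9 = 11 + 9 = 20$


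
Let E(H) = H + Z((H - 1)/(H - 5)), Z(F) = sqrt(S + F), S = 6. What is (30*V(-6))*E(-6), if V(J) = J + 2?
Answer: 720 - 120*sqrt(803)/11 ≈ 410.87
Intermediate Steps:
V(J) = 2 + J
Z(F) = sqrt(6 + F)
E(H) = H + sqrt(6 + (-1 + H)/(-5 + H)) (E(H) = H + sqrt(6 + (H - 1)/(H - 5)) = H + sqrt(6 + (-1 + H)/(-5 + H)))
(30*V(-6))*E(-6) = (30*(2 - 6))*(-6 + sqrt((-31 + 7*(-6))/(-5 - 6))) = (30*(-4))*(-6 + sqrt((-31 - 42)/(-11))) = -120*(-6 + sqrt(-1/11*(-73))) = -120*(-6 + sqrt(73/11)) = -120*(-6 + sqrt(803)/11) = 720 - 120*sqrt(803)/11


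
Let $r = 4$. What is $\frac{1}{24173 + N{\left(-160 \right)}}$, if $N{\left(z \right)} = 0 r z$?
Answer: $\frac{1}{24173} \approx 4.1368 \cdot 10^{-5}$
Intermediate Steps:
$N{\left(z \right)} = 0$ ($N{\left(z \right)} = 0 \cdot 4 z = 0 z = 0$)
$\frac{1}{24173 + N{\left(-160 \right)}} = \frac{1}{24173 + 0} = \frac{1}{24173}$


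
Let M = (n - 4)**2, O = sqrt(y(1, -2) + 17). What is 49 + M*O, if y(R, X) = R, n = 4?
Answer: 49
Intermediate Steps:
O = 3*sqrt(2) (O = sqrt(1 + 17) = sqrt(18) = 3*sqrt(2) ≈ 4.2426)
M = 0 (M = (4 - 4)**2 = 0**2 = 0)
49 + M*O = 49 + 0*(3*sqrt(2)) = 49 + 0 = 49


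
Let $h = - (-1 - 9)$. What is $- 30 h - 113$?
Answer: $-413$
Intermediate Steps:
$h = 10$ ($h = - (-1 - 9) = \left(-1\right) \left(-10\right) = 10$)
$- 30 h - 113 = \left(-30\right) 10 - 113 = -300 - 113 = -413$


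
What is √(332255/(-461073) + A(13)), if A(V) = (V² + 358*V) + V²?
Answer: √1061087656344753/461073 ≈ 70.649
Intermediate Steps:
A(V) = 2*V² + 358*V
√(332255/(-461073) + A(13)) = √(332255/(-461073) + 2*13*(179 + 13)) = √(332255*(-1/461073) + 2*13*192) = √(-332255/461073 + 4992) = √(2301344161/461073) = √1061087656344753/461073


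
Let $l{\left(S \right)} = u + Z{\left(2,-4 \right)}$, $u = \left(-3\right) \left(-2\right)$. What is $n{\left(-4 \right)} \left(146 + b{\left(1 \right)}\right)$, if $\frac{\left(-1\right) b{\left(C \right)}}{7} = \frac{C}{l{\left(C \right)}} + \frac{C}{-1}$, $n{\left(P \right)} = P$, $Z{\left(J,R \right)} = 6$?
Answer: $- \frac{1829}{3} \approx -609.67$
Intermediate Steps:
$u = 6$
$l{\left(S \right)} = 12$ ($l{\left(S \right)} = 6 + 6 = 12$)
$b{\left(C \right)} = \frac{77 C}{12}$ ($b{\left(C \right)} = - 7 \left(\frac{C}{12} + \frac{C}{-1}\right) = - 7 \left(C \frac{1}{12} + C \left(-1\right)\right) = - 7 \left(\frac{C}{12} - C\right) = - 7 \left(- \frac{11 C}{12}\right) = \frac{77 C}{12}$)
$n{\left(-4 \right)} \left(146 + b{\left(1 \right)}\right) = - 4 \left(146 + \frac{77}{12} \cdot 1\right) = - 4 \left(146 + \frac{77}{12}\right) = \left(-4\right) \frac{1829}{12} = - \frac{1829}{3}$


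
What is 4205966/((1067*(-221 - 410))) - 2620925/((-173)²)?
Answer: -1890488877639/20150507333 ≈ -93.818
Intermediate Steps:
4205966/((1067*(-221 - 410))) - 2620925/((-173)²) = 4205966/((1067*(-631))) - 2620925/29929 = 4205966/(-673277) - 2620925*1/29929 = 4205966*(-1/673277) - 2620925/29929 = -4205966/673277 - 2620925/29929 = -1890488877639/20150507333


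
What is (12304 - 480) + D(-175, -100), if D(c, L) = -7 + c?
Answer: 11642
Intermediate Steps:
(12304 - 480) + D(-175, -100) = (12304 - 480) + (-7 - 175) = 11824 - 182 = 11642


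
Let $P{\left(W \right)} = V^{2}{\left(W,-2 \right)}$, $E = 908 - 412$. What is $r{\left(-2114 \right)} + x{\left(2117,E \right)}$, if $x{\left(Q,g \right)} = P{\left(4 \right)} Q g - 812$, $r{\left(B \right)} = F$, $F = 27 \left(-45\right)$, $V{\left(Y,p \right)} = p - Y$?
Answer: $37799125$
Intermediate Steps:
$E = 496$
$F = -1215$
$r{\left(B \right)} = -1215$
$P{\left(W \right)} = \left(-2 - W\right)^{2}$
$x{\left(Q,g \right)} = -812 + 36 Q g$ ($x{\left(Q,g \right)} = \left(2 + 4\right)^{2} Q g - 812 = 6^{2} Q g - 812 = 36 Q g - 812 = -812 + 36 Q g$)
$r{\left(-2114 \right)} + x{\left(2117,E \right)} = -1215 - \left(812 - 37801152\right) = -1215 + \left(-812 + 37801152\right) = -1215 + 37800340 = 37799125$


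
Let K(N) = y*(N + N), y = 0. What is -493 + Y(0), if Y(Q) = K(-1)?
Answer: -493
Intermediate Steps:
K(N) = 0 (K(N) = 0*(N + N) = 0*(2*N) = 0)
Y(Q) = 0
-493 + Y(0) = -493 + 0 = -493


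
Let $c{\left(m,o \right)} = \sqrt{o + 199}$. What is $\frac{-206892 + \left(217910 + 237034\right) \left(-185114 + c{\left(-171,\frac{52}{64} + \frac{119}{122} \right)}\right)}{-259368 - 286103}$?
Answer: $\frac{84216710508}{545471} - \frac{113736 \sqrt{11954109}}{33273731} \approx 1.5438 \cdot 10^{5}$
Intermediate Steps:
$c{\left(m,o \right)} = \sqrt{199 + o}$
$\frac{-206892 + \left(217910 + 237034\right) \left(-185114 + c{\left(-171,\frac{52}{64} + \frac{119}{122} \right)}\right)}{-259368 - 286103} = \frac{-206892 + \left(217910 + 237034\right) \left(-185114 + \sqrt{199 + \left(\frac{52}{64} + \frac{119}{122}\right)}\right)}{-259368 - 286103} = \frac{-206892 + 454944 \left(-185114 + \sqrt{199 + \left(52 \cdot \frac{1}{64} + 119 \cdot \frac{1}{122}\right)}\right)}{-545471} = \left(-206892 + 454944 \left(-185114 + \sqrt{199 + \left(\frac{13}{16} + \frac{119}{122}\right)}\right)\right) \left(- \frac{1}{545471}\right) = \left(-206892 + 454944 \left(-185114 + \sqrt{199 + \frac{1745}{976}}\right)\right) \left(- \frac{1}{545471}\right) = \left(-206892 + 454944 \left(-185114 + \sqrt{\frac{195969}{976}}\right)\right) \left(- \frac{1}{545471}\right) = \left(-206892 + 454944 \left(-185114 + \frac{\sqrt{11954109}}{244}\right)\right) \left(- \frac{1}{545471}\right) = \left(-206892 - \left(84216503616 - \frac{113736 \sqrt{11954109}}{61}\right)\right) \left(- \frac{1}{545471}\right) = \left(-84216710508 + \frac{113736 \sqrt{11954109}}{61}\right) \left(- \frac{1}{545471}\right) = \frac{84216710508}{545471} - \frac{113736 \sqrt{11954109}}{33273731}$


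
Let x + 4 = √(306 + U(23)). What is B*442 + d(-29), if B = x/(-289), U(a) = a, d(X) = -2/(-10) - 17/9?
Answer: 3388/765 - 26*√329/17 ≈ -23.312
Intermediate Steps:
d(X) = -76/45 (d(X) = -2*(-⅒) - 17*⅑ = ⅕ - 17/9 = -76/45)
x = -4 + √329 (x = -4 + √(306 + 23) = -4 + √329 ≈ 14.138)
B = 4/289 - √329/289 (B = (-4 + √329)/(-289) = (-4 + √329)*(-1/289) = 4/289 - √329/289 ≈ -0.048922)
B*442 + d(-29) = (4/289 - √329/289)*442 - 76/45 = (104/17 - 26*√329/17) - 76/45 = 3388/765 - 26*√329/17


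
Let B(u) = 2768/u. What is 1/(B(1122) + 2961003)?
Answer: 561/1661124067 ≈ 3.3772e-7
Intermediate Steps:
1/(B(1122) + 2961003) = 1/(2768/1122 + 2961003) = 1/(2768*(1/1122) + 2961003) = 1/(1384/561 + 2961003) = 1/(1661124067/561) = 561/1661124067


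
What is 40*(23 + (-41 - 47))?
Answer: -2600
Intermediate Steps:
40*(23 + (-41 - 47)) = 40*(23 - 88) = 40*(-65) = -2600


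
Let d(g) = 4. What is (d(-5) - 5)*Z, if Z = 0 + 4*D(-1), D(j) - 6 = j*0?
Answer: -24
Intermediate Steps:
D(j) = 6 (D(j) = 6 + j*0 = 6 + 0 = 6)
Z = 24 (Z = 0 + 4*6 = 0 + 24 = 24)
(d(-5) - 5)*Z = (4 - 5)*24 = -1*24 = -24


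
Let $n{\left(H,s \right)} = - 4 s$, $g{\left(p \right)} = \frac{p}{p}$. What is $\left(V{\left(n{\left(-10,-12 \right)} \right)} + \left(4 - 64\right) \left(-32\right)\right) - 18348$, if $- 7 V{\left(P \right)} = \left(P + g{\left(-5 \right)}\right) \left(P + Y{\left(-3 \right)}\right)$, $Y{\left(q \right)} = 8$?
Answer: $-16820$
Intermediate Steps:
$g{\left(p \right)} = 1$
$V{\left(P \right)} = - \frac{\left(1 + P\right) \left(8 + P\right)}{7}$ ($V{\left(P \right)} = - \frac{\left(P + 1\right) \left(P + 8\right)}{7} = - \frac{\left(1 + P\right) \left(8 + P\right)}{7}$)
$\left(V{\left(n{\left(-10,-12 \right)} \right)} + \left(4 - 64\right) \left(-32\right)\right) - 18348 = \left(\left(- \frac{8}{7} - \frac{9 \left(\left(-4\right) \left(-12\right)\right)}{7} - \frac{\left(\left(-4\right) \left(-12\right)\right)^{2}}{7}\right) + \left(4 - 64\right) \left(-32\right)\right) - 18348 = \left(\left(- \frac{8}{7} - \frac{432}{7} - \frac{48^{2}}{7}\right) - -1920\right) - 18348 = \left(\left(- \frac{8}{7} - \frac{432}{7} - \frac{2304}{7}\right) + 1920\right) - 18348 = \left(-392 + 1920\right) - 18348 = 1528 - 18348 = -16820$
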